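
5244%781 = 558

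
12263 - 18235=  - 5972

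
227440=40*5686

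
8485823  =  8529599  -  43776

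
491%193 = 105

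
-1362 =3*( - 454)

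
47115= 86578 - 39463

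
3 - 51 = - 48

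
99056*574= 56858144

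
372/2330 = 186/1165 = 0.16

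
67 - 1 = 66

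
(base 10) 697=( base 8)1271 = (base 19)1HD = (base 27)pm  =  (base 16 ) 2B9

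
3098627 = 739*4193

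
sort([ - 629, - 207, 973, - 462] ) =[ - 629, - 462, - 207, 973]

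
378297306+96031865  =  474329171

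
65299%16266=235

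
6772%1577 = 464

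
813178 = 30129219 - 29316041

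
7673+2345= 10018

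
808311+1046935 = 1855246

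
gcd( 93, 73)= 1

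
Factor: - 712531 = -712531^1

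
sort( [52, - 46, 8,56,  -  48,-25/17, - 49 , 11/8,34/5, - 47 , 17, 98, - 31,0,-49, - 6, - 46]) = [ -49, - 49 , - 48, - 47, - 46, - 46, - 31,- 6, - 25/17,0,11/8 , 34/5, 8 , 17,52, 56,98 ]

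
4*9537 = 38148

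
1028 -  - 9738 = 10766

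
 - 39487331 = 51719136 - 91206467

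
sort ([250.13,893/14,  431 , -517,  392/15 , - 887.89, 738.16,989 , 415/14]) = [ - 887.89, - 517, 392/15,415/14,893/14,250.13,431,738.16,989 ]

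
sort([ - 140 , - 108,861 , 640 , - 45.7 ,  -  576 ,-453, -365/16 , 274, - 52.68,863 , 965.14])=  [  -  576, - 453, - 140 , - 108,  -  52.68, - 45.7, - 365/16 , 274, 640,861 , 863,965.14]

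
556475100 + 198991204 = 755466304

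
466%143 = 37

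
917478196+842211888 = 1759690084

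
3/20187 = 1/6729 = 0.00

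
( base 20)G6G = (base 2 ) 1100110001000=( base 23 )C84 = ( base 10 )6536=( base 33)602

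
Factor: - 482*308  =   - 148456 = - 2^3*7^1*11^1*241^1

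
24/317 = 24/317=0.08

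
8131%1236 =715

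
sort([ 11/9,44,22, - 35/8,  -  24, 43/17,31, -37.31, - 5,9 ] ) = [ - 37.31, - 24,-5,-35/8,11/9 , 43/17,9, 22, 31,  44 ] 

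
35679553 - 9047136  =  26632417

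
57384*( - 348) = -19969632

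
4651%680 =571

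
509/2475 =509/2475 =0.21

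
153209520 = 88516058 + 64693462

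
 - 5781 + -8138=-13919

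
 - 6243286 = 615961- 6859247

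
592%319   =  273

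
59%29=1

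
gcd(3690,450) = 90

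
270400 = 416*650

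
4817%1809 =1199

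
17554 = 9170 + 8384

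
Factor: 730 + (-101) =629=   17^1* 37^1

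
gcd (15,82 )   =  1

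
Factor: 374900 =2^2* 5^2*23^1*163^1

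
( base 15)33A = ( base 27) 101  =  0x2DA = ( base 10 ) 730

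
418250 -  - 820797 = 1239047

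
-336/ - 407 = 336/407 = 0.83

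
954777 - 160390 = 794387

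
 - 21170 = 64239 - 85409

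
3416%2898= 518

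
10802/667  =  16 + 130/667=16.19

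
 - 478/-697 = 478/697 = 0.69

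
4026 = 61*66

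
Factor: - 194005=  - 5^1*7^1 *23^1*241^1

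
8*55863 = 446904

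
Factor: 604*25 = 15100= 2^2 * 5^2* 151^1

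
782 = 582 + 200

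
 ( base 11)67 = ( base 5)243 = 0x49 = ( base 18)41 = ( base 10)73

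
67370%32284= 2802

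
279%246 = 33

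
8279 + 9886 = 18165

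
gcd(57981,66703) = 7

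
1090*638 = 695420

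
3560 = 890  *4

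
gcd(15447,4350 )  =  3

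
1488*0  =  0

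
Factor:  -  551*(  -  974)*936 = 2^4*3^2*13^1*19^1*  29^1*487^1 = 502326864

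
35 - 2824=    - 2789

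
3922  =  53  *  74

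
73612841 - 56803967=16808874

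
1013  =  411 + 602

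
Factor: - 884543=-11^1*97^1 * 829^1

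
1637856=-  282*(-5808 ) 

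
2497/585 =2497/585=4.27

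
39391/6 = 39391/6 = 6565.17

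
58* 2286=132588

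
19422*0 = 0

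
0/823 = 0= 0.00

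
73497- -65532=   139029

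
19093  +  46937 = 66030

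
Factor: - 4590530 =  - 2^1*5^1*7^1*65579^1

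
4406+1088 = 5494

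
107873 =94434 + 13439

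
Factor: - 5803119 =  - 3^2 * 7^2*13159^1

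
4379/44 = 4379/44=99.52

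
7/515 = 7/515 = 0.01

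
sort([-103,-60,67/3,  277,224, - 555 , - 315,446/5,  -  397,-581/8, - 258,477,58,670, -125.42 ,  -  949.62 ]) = [ - 949.62, - 555, - 397,-315,  -  258,  -  125.42, - 103,-581/8, - 60,67/3, 58,446/5,  224 , 277,477, 670 ]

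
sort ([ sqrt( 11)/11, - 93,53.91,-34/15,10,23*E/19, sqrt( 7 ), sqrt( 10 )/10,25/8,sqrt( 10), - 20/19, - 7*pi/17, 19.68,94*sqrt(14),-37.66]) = [ - 93, -37.66,-34/15, -7*pi/17, - 20/19, sqrt(11)/11,sqrt( 10 )/10,sqrt( 7), 25/8,sqrt( 10),23*E/19, 10, 19.68,53.91,94* sqrt ( 14) ]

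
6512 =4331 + 2181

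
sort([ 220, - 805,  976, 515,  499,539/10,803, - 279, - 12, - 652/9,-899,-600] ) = [ - 899, - 805,-600, - 279, - 652/9, - 12,539/10 , 220,499,515,803,976] 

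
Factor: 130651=130651^1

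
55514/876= 63 + 163/438 = 63.37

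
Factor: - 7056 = - 2^4*3^2*7^2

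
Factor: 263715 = 3^1*5^1*17581^1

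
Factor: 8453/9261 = 3^(-3 )*7^(- 3 )*79^1 * 107^1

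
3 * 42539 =127617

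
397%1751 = 397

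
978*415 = 405870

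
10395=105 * 99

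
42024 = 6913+35111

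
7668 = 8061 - 393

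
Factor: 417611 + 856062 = 1273673 = 1273673^1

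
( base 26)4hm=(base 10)3168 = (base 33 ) 2u0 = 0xC60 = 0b110001100000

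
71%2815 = 71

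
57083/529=107+480/529   =  107.91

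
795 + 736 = 1531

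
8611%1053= 187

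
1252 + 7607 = 8859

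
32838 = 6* 5473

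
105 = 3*35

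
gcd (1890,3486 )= 42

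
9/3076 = 9/3076 = 0.00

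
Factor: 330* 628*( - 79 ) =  - 16371960 = - 2^3* 3^1*5^1*11^1 * 79^1*157^1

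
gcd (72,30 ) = 6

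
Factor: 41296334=2^1*20648167^1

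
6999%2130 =609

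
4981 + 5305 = 10286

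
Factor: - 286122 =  - 2^1*3^1*43^1 * 1109^1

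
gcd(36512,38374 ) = 14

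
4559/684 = 4559/684 = 6.67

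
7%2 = 1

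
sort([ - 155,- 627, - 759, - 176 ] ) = [ - 759 , - 627,- 176, - 155] 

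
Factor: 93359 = 7^1*13337^1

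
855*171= 146205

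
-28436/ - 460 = 7109/115 = 61.82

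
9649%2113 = 1197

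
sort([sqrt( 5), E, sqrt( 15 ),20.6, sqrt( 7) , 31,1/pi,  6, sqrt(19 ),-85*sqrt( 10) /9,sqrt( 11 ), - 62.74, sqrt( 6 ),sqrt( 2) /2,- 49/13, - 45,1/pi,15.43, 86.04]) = [ - 62.74, - 45,-85* sqrt( 10 )/9, - 49/13, 1/pi, 1/pi,  sqrt( 2 )/2,sqrt ( 5 ), sqrt( 6 ), sqrt( 7 ), E, sqrt(11 ), sqrt(15 ), sqrt(19 ),6,15.43, 20.6,31, 86.04 ]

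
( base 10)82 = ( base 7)145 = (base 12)6A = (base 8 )122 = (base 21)3j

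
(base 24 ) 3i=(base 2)1011010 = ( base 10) 90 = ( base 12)76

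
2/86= 1/43 = 0.02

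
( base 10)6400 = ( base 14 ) 2492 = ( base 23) C26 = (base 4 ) 1210000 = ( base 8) 14400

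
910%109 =38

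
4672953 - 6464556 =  - 1791603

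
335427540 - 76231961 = 259195579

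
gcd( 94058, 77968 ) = 2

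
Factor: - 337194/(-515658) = 3^1*131^1*601^ ( -1)  =  393/601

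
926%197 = 138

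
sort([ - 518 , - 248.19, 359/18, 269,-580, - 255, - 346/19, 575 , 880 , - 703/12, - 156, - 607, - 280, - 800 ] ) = [ - 800, - 607 , - 580, - 518, - 280, - 255, - 248.19, - 156, - 703/12,  -  346/19, 359/18,269, 575 , 880]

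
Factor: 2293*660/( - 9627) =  - 2^2*5^1*11^1 * 2293^1*3209^( - 1) = - 504460/3209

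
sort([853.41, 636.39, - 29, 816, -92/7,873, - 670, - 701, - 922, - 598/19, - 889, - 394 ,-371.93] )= [- 922, - 889 ,-701, - 670, - 394,  -  371.93,  -  598/19, - 29, - 92/7, 636.39, 816,  853.41, 873 ]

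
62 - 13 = 49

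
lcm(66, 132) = 132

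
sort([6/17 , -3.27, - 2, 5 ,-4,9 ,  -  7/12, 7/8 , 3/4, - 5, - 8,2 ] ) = [- 8,-5, - 4,-3.27,-2,-7/12, 6/17,  3/4,7/8,2 , 5,9 ] 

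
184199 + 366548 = 550747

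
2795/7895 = 559/1579  =  0.35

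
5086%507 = 16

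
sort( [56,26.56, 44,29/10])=[29/10, 26.56, 44,  56] 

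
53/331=53/331= 0.16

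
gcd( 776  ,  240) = 8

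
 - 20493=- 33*621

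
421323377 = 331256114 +90067263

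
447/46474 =447/46474 = 0.01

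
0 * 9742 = 0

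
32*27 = 864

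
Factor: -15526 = - 2^1* 7^1*1109^1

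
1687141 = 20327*83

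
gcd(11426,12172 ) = 2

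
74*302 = 22348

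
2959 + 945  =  3904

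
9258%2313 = 6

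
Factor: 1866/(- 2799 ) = - 2/3 = - 2^1*3^( - 1 ) 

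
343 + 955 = 1298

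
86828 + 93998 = 180826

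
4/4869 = 4/4869 = 0.00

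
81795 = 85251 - 3456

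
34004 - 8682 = 25322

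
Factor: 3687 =3^1*1229^1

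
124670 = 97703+26967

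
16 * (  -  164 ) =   -  2624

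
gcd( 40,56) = 8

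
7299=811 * 9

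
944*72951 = 68865744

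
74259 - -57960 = 132219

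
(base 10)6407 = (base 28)84n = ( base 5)201112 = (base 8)14407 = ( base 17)152f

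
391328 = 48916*8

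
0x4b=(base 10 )75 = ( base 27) 2L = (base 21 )3c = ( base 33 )29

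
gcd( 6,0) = 6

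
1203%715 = 488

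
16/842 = 8/421 = 0.02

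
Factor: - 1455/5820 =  - 2^( - 2 ) = - 1/4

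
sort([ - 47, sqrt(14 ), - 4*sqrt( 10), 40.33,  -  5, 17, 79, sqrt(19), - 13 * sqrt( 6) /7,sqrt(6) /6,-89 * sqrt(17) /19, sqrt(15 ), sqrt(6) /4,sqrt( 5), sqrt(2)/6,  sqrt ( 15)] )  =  [-47, - 89*sqrt( 17) /19,-4 * sqrt( 10 ) , - 5,-13*sqrt(6)/7, sqrt(2 ) /6,sqrt(6 )/6,sqrt(6)/4,sqrt(5),  sqrt (14), sqrt(15), sqrt(15 ) , sqrt(19),17, 40.33, 79 ] 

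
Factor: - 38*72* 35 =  - 95760= - 2^4*3^2 * 5^1*7^1*19^1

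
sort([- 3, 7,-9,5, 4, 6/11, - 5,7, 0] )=[ - 9, - 5, - 3 , 0, 6/11, 4,5,  7,7] 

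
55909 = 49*1141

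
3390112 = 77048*44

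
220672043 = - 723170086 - -943842129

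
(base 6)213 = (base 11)74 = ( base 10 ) 81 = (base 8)121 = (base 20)41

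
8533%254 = 151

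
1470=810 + 660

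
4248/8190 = 236/455 = 0.52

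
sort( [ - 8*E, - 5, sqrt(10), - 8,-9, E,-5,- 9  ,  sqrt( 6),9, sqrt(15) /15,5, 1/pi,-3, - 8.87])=[ - 8*E,  -  9,-9, - 8.87, - 8, - 5,-5, -3,sqrt(15)/15, 1/pi, sqrt(6 ),E,  sqrt(10) , 5,9 ]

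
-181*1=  - 181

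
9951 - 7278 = 2673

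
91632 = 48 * 1909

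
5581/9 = 620 + 1/9 = 620.11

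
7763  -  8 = 7755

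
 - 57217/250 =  - 229 + 33/250 = - 228.87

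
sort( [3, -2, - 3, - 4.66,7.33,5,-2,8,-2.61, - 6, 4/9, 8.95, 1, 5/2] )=[ - 6, - 4.66,  -  3 , -2.61, - 2,-2, 4/9,  1,  5/2,3, 5, 7.33,8, 8.95] 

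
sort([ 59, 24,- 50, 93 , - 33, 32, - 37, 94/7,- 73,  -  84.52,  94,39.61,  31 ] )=[ - 84.52, - 73,-50,  -  37,-33, 94/7,24,31,32,39.61, 59, 93,94]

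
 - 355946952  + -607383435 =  - 963330387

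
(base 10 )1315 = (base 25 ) 22F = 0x523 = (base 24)26J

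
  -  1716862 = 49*(-35038)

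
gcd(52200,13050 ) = 13050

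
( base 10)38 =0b100110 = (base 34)14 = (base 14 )2a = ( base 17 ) 24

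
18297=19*963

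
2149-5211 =-3062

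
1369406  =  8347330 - 6977924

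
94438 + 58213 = 152651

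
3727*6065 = 22604255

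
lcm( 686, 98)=686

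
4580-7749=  - 3169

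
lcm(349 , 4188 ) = 4188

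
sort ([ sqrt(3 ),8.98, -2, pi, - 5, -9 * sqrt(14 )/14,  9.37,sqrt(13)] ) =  [ - 5, - 9*sqrt( 14 ) /14, - 2,sqrt(3),pi,sqrt(13), 8.98,9.37] 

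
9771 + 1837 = 11608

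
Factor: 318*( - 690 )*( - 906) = 2^3*3^3*5^1*23^1*53^1*151^1 = 198794520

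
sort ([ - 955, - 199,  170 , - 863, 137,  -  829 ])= [ - 955, - 863,-829,  -  199,137,170 ]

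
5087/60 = 5087/60=84.78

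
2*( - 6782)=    - 13564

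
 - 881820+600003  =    -  281817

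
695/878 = 695/878 = 0.79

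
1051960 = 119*8840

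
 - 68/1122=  - 1 + 31/33 = -0.06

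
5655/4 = 5655/4 = 1413.75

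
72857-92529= - 19672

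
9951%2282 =823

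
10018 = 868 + 9150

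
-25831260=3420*( - 7553 ) 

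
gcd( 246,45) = 3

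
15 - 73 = -58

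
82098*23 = 1888254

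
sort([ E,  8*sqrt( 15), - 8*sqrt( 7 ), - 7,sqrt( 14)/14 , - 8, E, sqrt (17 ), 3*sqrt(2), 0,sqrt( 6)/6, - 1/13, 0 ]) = [-8*sqrt( 7 ), - 8,-7,-1/13, 0 , 0, sqrt( 14)/14, sqrt ( 6)/6,E,E, sqrt( 17), 3*sqrt(2),8*sqrt( 15)]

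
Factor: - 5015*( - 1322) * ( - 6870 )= - 2^2*3^1*5^2*17^1*59^1*229^1 * 661^1= - 45546932100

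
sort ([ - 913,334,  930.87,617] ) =[- 913,  334,617,930.87 ] 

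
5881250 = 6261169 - 379919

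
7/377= 7/377 = 0.02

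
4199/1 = 4199 = 4199.00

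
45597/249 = 183 + 10/83 =183.12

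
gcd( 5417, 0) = 5417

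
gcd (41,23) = 1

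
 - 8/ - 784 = 1/98=0.01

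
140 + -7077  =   - 6937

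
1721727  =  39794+1681933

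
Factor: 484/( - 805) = -2^2*5^( -1 )*7^(  -  1 )*11^2*23^( - 1)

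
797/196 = 4 + 13/196 = 4.07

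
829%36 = 1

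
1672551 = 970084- - 702467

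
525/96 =5 + 15/32 = 5.47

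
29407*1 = 29407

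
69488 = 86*808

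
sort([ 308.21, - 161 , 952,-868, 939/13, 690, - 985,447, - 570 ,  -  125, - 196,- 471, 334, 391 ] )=[ - 985 , - 868,  -  570,-471,-196, - 161,-125, 939/13, 308.21, 334,  391,447,  690, 952]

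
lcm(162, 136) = 11016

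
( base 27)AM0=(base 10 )7884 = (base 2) 1111011001100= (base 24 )dgc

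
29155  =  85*343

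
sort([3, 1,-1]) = [ - 1,1,  3]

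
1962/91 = 1962/91 = 21.56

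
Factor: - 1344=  - 2^6*3^1 * 7^1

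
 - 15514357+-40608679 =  - 56123036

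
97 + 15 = 112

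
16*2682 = 42912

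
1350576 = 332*4068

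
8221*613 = 5039473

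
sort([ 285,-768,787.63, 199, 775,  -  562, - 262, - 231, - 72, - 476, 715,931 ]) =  [-768, - 562, - 476, - 262, - 231, - 72,199,285,715, 775,787.63,931 ] 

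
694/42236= 347/21118 =0.02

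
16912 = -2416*( - 7)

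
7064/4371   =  1 + 2693/4371 = 1.62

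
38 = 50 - 12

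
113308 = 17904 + 95404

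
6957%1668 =285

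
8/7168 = 1/896 = 0.00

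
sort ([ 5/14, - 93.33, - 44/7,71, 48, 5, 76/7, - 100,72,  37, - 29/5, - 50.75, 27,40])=[ - 100, - 93.33, - 50.75,-44/7, - 29/5, 5/14, 5, 76/7, 27 , 37, 40, 48 , 71, 72]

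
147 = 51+96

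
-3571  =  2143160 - 2146731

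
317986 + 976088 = 1294074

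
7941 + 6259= 14200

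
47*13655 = 641785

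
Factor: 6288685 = 5^1 * 13^1*96749^1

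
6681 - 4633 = 2048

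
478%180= 118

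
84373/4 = 84373/4 = 21093.25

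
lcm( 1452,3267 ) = 13068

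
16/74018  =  8/37009 = 0.00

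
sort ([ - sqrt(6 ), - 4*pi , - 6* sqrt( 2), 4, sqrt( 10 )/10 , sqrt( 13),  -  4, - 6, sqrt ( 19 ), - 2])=[ - 4*pi,  -  6*sqrt( 2 ), - 6, - 4,-sqrt( 6), - 2, sqrt(10)/10 , sqrt(13), 4, sqrt( 19 ) ] 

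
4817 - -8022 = 12839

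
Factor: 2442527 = 2442527^1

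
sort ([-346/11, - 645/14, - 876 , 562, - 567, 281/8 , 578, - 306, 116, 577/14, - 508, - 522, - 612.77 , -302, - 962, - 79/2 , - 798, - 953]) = [-962, - 953,- 876, - 798, - 612.77 ,  -  567 ,  -  522,-508, - 306, - 302, - 645/14,- 79/2,-346/11, 281/8, 577/14 , 116 , 562 , 578 ] 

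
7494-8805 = - 1311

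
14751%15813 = 14751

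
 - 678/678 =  - 1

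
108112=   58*1864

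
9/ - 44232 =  - 1  +  14741/14744  =  - 0.00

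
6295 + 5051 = 11346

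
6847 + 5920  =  12767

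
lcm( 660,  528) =2640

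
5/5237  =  5/5237 = 0.00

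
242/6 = 40+1/3 = 40.33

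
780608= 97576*8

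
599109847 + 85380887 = 684490734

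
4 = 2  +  2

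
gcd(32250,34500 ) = 750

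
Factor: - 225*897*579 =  - 3^4*5^2*13^1*23^1*193^1 = -116856675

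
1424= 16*89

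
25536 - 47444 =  - 21908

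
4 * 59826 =239304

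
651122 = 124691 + 526431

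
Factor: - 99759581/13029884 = -2^( - 2 )*7^( - 3)*31^1*499^1*6449^1*9497^ (-1)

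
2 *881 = 1762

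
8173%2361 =1090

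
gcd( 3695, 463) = 1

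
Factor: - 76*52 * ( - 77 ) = 2^4 *7^1*11^1*13^1*19^1 =304304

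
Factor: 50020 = 2^2 * 5^1*41^1*61^1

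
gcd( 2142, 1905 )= 3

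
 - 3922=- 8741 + 4819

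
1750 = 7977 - 6227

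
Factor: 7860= 2^2*3^1*5^1* 131^1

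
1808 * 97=175376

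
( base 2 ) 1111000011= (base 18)2h9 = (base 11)7a6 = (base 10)963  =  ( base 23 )1ik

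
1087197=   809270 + 277927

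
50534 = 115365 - 64831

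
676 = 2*338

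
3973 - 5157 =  - 1184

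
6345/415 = 1269/83= 15.29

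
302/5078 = 151/2539 = 0.06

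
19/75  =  19/75= 0.25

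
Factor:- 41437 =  -11^1 * 3767^1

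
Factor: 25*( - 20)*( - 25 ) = 12500  =  2^2*5^5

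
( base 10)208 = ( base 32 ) 6G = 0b11010000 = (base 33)6a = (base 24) 8G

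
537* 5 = 2685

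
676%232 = 212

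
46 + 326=372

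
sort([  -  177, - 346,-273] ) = [  -  346,  -  273 , - 177]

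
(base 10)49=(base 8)61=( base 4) 301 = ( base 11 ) 45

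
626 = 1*626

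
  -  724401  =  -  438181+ -286220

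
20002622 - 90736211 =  - 70733589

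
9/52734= 3/17578 = 0.00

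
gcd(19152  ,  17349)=3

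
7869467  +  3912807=11782274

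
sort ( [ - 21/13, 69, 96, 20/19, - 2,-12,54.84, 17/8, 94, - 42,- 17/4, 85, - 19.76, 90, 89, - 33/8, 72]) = [- 42, -19.76, - 12,  -  17/4,  -  33/8, - 2, - 21/13,20/19,17/8,  54.84, 69,72, 85, 89, 90, 94, 96 ] 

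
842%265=47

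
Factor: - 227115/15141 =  - 3^1*5^1 = - 15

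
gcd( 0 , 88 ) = 88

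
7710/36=214 + 1/6 = 214.17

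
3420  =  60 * 57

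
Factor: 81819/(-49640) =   -  2^( - 3)*3^2*5^(-1)*17^(-1)*73^(-1)*9091^1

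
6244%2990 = 264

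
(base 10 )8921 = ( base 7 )35003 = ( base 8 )21331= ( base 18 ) 199b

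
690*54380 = 37522200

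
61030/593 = 61030/593 =102.92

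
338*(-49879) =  - 16859102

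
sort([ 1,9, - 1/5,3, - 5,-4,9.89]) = [-5, - 4, -1/5,1,3,9,9.89] 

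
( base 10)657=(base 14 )34d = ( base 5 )10112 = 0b1010010001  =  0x291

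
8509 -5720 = 2789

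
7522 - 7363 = 159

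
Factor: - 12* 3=-2^2*3^2 = - 36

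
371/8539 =371/8539=0.04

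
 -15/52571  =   - 15/52571  =  - 0.00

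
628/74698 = 314/37349 = 0.01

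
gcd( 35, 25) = 5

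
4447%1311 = 514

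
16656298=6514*2557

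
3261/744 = 1087/248 = 4.38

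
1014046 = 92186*11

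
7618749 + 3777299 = 11396048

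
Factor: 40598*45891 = 2^1 *3^2*53^1*383^1*5099^1 = 1863082818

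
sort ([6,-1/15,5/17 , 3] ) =[  -  1/15,5/17,3,  6]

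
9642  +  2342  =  11984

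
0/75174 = 0 = 0.00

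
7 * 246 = 1722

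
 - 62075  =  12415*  (- 5)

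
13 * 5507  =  71591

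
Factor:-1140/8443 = - 2^2*3^1*5^1*19^1* 8443^(-1 ) 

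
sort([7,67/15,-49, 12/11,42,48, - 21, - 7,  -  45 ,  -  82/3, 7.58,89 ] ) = [ - 49, - 45,-82/3,-21, - 7, 12/11,67/15,7, 7.58,  42,48,89] 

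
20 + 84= 104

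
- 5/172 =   -  5/172 = -  0.03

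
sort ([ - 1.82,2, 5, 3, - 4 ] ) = [ - 4,  -  1.82, 2, 3, 5]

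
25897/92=281 + 45/92= 281.49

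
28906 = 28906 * 1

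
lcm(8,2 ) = 8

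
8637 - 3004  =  5633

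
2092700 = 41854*50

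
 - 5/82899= - 5/82899 = -0.00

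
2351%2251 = 100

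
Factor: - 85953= - 3^1*7^1*4093^1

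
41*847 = 34727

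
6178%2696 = 786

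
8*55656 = 445248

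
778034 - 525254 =252780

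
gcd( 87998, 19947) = 1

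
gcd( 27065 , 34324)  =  1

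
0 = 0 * 67486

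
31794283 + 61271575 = 93065858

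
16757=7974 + 8783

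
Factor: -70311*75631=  - 5317691241 = - 3^1*23^1*53^1*1019^1* 1427^1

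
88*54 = 4752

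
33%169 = 33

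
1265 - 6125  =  -4860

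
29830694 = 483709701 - 453879007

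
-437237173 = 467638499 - 904875672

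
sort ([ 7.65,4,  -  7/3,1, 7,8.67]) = [- 7/3,1,4,7, 7.65,8.67 ]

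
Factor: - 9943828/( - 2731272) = 2485957/682818 = 2^( - 1)*3^( - 1)*317^( -1)*359^( - 1)*839^1* 2963^1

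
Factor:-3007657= -17^1 * 176921^1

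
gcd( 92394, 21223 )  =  1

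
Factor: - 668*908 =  - 2^4*167^1*227^1 = -606544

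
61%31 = 30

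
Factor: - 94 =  - 2^1*47^1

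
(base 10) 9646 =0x25ae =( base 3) 111020021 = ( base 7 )40060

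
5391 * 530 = 2857230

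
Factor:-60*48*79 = - 227520 = - 2^6*3^2 * 5^1*79^1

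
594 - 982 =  - 388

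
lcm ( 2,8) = 8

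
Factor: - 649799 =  - 649799^1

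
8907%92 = 75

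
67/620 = 67/620 = 0.11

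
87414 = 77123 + 10291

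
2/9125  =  2/9125 = 0.00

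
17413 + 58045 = 75458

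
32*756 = 24192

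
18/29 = 18/29 = 0.62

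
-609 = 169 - 778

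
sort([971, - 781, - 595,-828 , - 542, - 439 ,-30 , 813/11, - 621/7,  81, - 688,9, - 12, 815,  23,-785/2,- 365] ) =[ - 828, - 781, - 688, - 595, - 542, - 439, - 785/2 , - 365,-621/7, - 30, - 12, 9,23,813/11, 81,815, 971 ] 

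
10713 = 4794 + 5919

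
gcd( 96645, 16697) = 1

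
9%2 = 1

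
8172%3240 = 1692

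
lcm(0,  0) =0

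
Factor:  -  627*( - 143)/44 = 8151/4 = 2^(  -  2)*3^1*11^1*13^1*19^1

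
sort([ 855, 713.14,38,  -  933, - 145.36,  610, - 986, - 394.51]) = [ - 986, - 933, - 394.51 , - 145.36,38,610,713.14,855 ]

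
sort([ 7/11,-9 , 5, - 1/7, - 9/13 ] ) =[ - 9, - 9/13, - 1/7, 7/11, 5] 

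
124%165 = 124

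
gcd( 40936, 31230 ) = 2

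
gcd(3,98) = 1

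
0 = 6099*0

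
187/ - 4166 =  - 187/4166 = -0.04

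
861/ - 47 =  - 861/47 = - 18.32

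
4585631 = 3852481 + 733150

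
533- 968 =  -  435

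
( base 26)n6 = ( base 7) 1522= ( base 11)4AA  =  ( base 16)25c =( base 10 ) 604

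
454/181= 454/181 = 2.51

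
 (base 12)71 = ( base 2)1010101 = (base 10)85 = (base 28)31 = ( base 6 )221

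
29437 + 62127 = 91564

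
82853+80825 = 163678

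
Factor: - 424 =-2^3*53^1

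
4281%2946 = 1335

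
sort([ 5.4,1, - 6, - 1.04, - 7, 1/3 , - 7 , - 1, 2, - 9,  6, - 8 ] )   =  [-9, - 8, - 7, -7 , - 6, - 1.04, - 1, 1/3, 1,2,  5.4, 6] 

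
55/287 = 55/287 = 0.19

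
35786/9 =35786/9 = 3976.22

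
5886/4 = 1471 + 1/2 = 1471.50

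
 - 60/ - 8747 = 60/8747  =  0.01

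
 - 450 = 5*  (- 90) 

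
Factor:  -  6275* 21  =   - 131775 = - 3^1*5^2*7^1*251^1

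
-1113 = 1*(- 1113) 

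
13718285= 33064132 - 19345847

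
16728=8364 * 2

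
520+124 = 644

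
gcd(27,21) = 3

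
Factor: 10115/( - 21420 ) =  - 17/36 = - 2^(- 2 )*3^( - 2)*17^1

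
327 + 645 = 972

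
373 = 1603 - 1230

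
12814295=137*93535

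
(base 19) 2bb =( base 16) 3ae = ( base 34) RO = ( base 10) 942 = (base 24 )1f6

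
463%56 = 15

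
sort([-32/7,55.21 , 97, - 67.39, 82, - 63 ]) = [ - 67.39, - 63, - 32/7,55.21, 82,97] 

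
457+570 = 1027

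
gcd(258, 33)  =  3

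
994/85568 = 71/6112 = 0.01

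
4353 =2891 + 1462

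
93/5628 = 31/1876 =0.02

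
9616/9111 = 9616/9111 = 1.06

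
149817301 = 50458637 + 99358664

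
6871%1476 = 967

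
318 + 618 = 936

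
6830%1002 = 818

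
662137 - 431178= 230959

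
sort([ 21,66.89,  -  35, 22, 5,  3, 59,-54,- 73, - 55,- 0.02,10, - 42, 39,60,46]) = [  -  73, - 55, - 54, - 42,- 35, - 0.02,3 , 5,10,  21,22,39,46,59,60,66.89 ] 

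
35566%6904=1046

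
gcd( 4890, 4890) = 4890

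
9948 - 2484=7464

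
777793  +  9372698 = 10150491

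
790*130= 102700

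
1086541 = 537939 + 548602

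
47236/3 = 15745 + 1/3 = 15745.33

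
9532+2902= 12434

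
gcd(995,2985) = 995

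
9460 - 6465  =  2995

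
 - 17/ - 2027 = 17/2027 =0.01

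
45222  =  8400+36822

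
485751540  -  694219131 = -208467591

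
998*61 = 60878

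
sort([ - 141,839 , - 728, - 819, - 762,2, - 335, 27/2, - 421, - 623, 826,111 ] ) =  [ - 819, - 762,-728, - 623, -421, - 335, - 141,2,27/2,111,826, 839] 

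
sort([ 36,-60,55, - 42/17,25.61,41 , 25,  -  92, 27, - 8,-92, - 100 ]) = [-100,-92, - 92, - 60, - 8 , - 42/17,25,25.61,27,36, 41, 55 ] 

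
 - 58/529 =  - 58/529 = -0.11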